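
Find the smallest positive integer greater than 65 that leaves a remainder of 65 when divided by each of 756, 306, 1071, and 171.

N − 65 must be a common multiple of 756, 306, 1071, and 171.
756 = 2^2 × 3^3 × 7
306 = 2 × 3^2 × 17
1071 = 3^2 × 7 × 17
171 = 3^2 × 19
LCM(756, 306, 1071, 171) = 2^2 × 3^3 × 7 × 17 × 19 = 244188.
Smallest N > 65 is LCM + 65 = 244188 + 65 = 244253.

244253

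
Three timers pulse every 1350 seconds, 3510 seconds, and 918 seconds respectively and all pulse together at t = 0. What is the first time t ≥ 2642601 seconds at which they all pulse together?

2685150 seconds

Joint pulses occur at multiples of LCM(1350, 3510, 918).
1350 = 2 × 3^3 × 5^2
3510 = 2 × 3^3 × 5 × 13
918 = 2 × 3^3 × 17
LCM(1350, 3510, 918) = 2 × 3^3 × 5^2 × 13 × 17 = 298350.
Smallest multiple of 298350 that is ≥ 2642601: ⌈2642601/298350⌉ × 298350 = 9 × 298350 = 2685150.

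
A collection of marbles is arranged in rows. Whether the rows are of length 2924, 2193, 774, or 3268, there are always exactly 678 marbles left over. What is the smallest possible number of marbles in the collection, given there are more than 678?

N − 678 must be a common multiple of 2924, 2193, 774, and 3268.
2924 = 2^2 × 17 × 43
2193 = 3 × 17 × 43
774 = 2 × 3^2 × 43
3268 = 2^2 × 19 × 43
LCM(2924, 2193, 774, 3268) = 2^2 × 3^2 × 17 × 19 × 43 = 500004.
Smallest N > 678 is LCM + 678 = 500004 + 678 = 500682.

500682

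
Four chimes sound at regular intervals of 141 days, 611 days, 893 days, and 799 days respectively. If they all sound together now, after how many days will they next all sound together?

592059 days

We need the least common multiple of the intervals.
141 = 3 × 47
611 = 13 × 47
893 = 19 × 47
799 = 17 × 47
LCM(141, 611, 893, 799) = 3 × 13 × 17 × 19 × 47 = 592059.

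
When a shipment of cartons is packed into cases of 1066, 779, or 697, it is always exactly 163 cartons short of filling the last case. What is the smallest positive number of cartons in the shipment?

Being 163 short of a full case of size k means N ≡ −163 (mod k), i.e. N + 163 is a multiple of each size.
1066 = 2 × 13 × 41
779 = 19 × 41
697 = 17 × 41
LCM(1066, 779, 697) = 2 × 13 × 17 × 19 × 41 = 344318.
Smallest positive N is 344318 − 163 = 344155.

344155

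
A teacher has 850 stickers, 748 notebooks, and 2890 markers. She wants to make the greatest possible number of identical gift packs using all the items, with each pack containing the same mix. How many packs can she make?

34 packs

The pack count must divide each quantity, so the greatest is gcd(850, 748, 2890).
850 = 2 × 5^2 × 17
748 = 2^2 × 11 × 17
2890 = 2 × 5 × 17^2
gcd(850, 748, 2890) = 2 × 17 = 34.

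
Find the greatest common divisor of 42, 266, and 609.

42 = 2 × 3 × 7
266 = 2 × 7 × 19
609 = 3 × 7 × 29
gcd(42, 266, 609) = 7.

7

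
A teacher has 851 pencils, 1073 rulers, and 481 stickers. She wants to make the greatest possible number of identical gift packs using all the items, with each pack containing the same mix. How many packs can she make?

37 packs

The pack count must divide each quantity, so the greatest is gcd(851, 1073, 481).
851 = 23 × 37
1073 = 29 × 37
481 = 13 × 37
gcd(851, 1073, 481) = 37.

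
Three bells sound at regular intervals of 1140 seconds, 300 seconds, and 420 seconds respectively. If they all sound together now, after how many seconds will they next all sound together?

We need the least common multiple of the intervals.
1140 = 2^2 × 3 × 5 × 19
300 = 2^2 × 3 × 5^2
420 = 2^2 × 3 × 5 × 7
LCM(1140, 300, 420) = 2^2 × 3 × 5^2 × 7 × 19 = 39900.

39900 seconds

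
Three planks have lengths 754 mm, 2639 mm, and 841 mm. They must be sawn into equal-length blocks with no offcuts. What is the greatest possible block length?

The block length must divide every plank, so the greatest is gcd(754, 2639, 841).
754 = 2 × 13 × 29
2639 = 7 × 13 × 29
841 = 29^2
gcd(754, 2639, 841) = 29.

29 mm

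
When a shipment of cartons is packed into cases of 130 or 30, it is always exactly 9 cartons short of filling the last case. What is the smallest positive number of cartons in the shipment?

381

Being 9 short of a full case of size k means N ≡ −9 (mod k), i.e. N + 9 is a multiple of each size.
130 = 2 × 5 × 13
30 = 2 × 3 × 5
LCM(130, 30) = 2 × 3 × 5 × 13 = 390.
Smallest positive N is 390 − 9 = 381.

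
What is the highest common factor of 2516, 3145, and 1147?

2516 = 2^2 × 17 × 37
3145 = 5 × 17 × 37
1147 = 31 × 37
gcd(2516, 3145, 1147) = 37.

37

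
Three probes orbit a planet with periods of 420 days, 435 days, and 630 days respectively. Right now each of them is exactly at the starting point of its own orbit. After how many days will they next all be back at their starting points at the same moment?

The first simultaneous occurrence is after LCM of the individual periods.
420 = 2^2 × 3 × 5 × 7
435 = 3 × 5 × 29
630 = 2 × 3^2 × 5 × 7
LCM(420, 435, 630) = 2^2 × 3^2 × 5 × 7 × 29 = 36540.

36540 days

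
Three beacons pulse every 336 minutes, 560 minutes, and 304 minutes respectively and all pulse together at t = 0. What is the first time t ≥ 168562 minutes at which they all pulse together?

191520 minutes

Joint pulses occur at multiples of LCM(336, 560, 304).
336 = 2^4 × 3 × 7
560 = 2^4 × 5 × 7
304 = 2^4 × 19
LCM(336, 560, 304) = 2^4 × 3 × 5 × 7 × 19 = 31920.
Smallest multiple of 31920 that is ≥ 168562: ⌈168562/31920⌉ × 31920 = 6 × 31920 = 191520.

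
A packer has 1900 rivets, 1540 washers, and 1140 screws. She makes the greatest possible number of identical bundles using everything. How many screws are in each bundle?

57

Number of bundles = gcd(1900, 1540, 1140).
1900 = 2^2 × 5^2 × 19
1540 = 2^2 × 5 × 7 × 11
1140 = 2^2 × 3 × 5 × 19
gcd(1900, 1540, 1140) = 2^2 × 5 = 20.
screws per bundle = 1140 / 20 = 57.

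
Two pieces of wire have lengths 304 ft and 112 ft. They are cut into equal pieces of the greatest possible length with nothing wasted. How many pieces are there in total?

26

Piece length = gcd(304, 112).
304 = 2^4 × 19
112 = 2^4 × 7
gcd(304, 112) = 2^4 = 16.
Total pieces = 304/16 + 112/16 = 19 + 7 = 26.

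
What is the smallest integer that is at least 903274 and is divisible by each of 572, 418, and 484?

The integer must be a common multiple of 572, 418, and 484, so a multiple of their LCM.
572 = 2^2 × 11 × 13
418 = 2 × 11 × 19
484 = 2^2 × 11^2
LCM(572, 418, 484) = 2^2 × 11^2 × 13 × 19 = 119548.
Smallest multiple of 119548 that is ≥ 903274: ⌈903274/119548⌉ × 119548 = 8 × 119548 = 956384.

956384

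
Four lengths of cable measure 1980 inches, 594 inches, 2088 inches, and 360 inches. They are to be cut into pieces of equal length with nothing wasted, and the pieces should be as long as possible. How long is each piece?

The greatest length dividing all of 1980, 594, 2088, and 360 is their gcd.
1980 = 2^2 × 3^2 × 5 × 11
594 = 2 × 3^3 × 11
2088 = 2^3 × 3^2 × 29
360 = 2^3 × 3^2 × 5
gcd(1980, 594, 2088, 360) = 2 × 3^2 = 18.

18 inches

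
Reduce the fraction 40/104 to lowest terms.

5/13

40 = 2^3 × 5
104 = 2^3 × 13
gcd(40, 104) = 2^3 = 8.
Divide numerator and denominator by 8: 40/104 = 5/13.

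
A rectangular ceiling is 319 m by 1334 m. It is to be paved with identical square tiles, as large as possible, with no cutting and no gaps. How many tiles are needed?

506

Tile side = gcd(319, 1334).
319 = 11 × 29
1334 = 2 × 23 × 29
gcd(319, 1334) = 29.
Tiles: (319/29) × (1334/29) = 11 × 46 = 506.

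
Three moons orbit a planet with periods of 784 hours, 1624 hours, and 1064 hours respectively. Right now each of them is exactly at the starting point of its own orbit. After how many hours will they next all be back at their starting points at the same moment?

The first simultaneous occurrence is after LCM of the individual periods.
784 = 2^4 × 7^2
1624 = 2^3 × 7 × 29
1064 = 2^3 × 7 × 19
LCM(784, 1624, 1064) = 2^4 × 7^2 × 19 × 29 = 431984.

431984 hours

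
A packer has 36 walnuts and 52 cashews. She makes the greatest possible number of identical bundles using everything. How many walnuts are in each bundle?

Number of bundles = gcd(36, 52).
36 = 2^2 × 3^2
52 = 2^2 × 13
gcd(36, 52) = 2^2 = 4.
walnuts per bundle = 36 / 4 = 9.

9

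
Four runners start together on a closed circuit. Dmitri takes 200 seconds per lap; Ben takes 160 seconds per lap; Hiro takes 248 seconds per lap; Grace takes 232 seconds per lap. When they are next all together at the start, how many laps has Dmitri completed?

All finish a whole number of cycles simultaneously at t = LCM of the periods.
200 = 2^3 × 5^2
160 = 2^5 × 5
248 = 2^3 × 31
232 = 2^3 × 29
LCM(200, 160, 248, 232) = 2^5 × 5^2 × 29 × 31 = 719200.
Laps for period 200: 719200 / 200 = 3596.

3596 laps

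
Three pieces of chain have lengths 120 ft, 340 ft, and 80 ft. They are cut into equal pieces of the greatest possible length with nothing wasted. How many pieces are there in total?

27

Piece length = gcd(120, 340, 80).
120 = 2^3 × 3 × 5
340 = 2^2 × 5 × 17
80 = 2^4 × 5
gcd(120, 340, 80) = 2^2 × 5 = 20.
Total pieces = 120/20 + 340/20 + 80/20 = 6 + 17 + 4 = 27.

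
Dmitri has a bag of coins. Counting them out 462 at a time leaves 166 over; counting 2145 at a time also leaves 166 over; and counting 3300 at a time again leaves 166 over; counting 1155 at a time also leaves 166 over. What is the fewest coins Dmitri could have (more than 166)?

300466

N − 166 must be a common multiple of 462, 2145, 3300, and 1155.
462 = 2 × 3 × 7 × 11
2145 = 3 × 5 × 11 × 13
3300 = 2^2 × 3 × 5^2 × 11
1155 = 3 × 5 × 7 × 11
LCM(462, 2145, 3300, 1155) = 2^2 × 3 × 5^2 × 7 × 11 × 13 = 300300.
Smallest N > 166 is LCM + 166 = 300300 + 166 = 300466.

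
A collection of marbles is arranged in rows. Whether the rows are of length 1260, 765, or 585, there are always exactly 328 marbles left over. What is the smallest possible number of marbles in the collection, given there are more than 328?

278788

N − 328 must be a common multiple of 1260, 765, and 585.
1260 = 2^2 × 3^2 × 5 × 7
765 = 3^2 × 5 × 17
585 = 3^2 × 5 × 13
LCM(1260, 765, 585) = 2^2 × 3^2 × 5 × 7 × 13 × 17 = 278460.
Smallest N > 328 is LCM + 328 = 278460 + 328 = 278788.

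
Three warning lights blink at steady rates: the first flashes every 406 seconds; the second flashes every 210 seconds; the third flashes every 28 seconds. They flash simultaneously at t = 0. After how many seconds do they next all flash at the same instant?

The first simultaneous occurrence is after LCM of the individual periods.
406 = 2 × 7 × 29
210 = 2 × 3 × 5 × 7
28 = 2^2 × 7
LCM(406, 210, 28) = 2^2 × 3 × 5 × 7 × 29 = 12180.

12180 seconds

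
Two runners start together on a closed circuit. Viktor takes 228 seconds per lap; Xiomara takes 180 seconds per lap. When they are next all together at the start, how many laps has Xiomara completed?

The first common completion time is the LCM of the periods.
228 = 2^2 × 3 × 19
180 = 2^2 × 3^2 × 5
LCM(228, 180) = 2^2 × 3^2 × 5 × 19 = 3420.
Laps for period 180: 3420 / 180 = 19.

19 laps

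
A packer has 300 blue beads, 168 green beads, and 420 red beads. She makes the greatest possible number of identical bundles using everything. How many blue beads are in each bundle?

Number of bundles = gcd(300, 168, 420).
300 = 2^2 × 3 × 5^2
168 = 2^3 × 3 × 7
420 = 2^2 × 3 × 5 × 7
gcd(300, 168, 420) = 2^2 × 3 = 12.
blue beads per bundle = 300 / 12 = 25.

25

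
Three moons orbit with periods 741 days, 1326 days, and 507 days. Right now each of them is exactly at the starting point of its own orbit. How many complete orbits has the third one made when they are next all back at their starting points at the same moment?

The first common completion time is the LCM of the periods.
741 = 3 × 13 × 19
1326 = 2 × 3 × 13 × 17
507 = 3 × 13^2
LCM(741, 1326, 507) = 2 × 3 × 13^2 × 17 × 19 = 327522.
Orbits for period 507: 327522 / 507 = 646.

646 orbits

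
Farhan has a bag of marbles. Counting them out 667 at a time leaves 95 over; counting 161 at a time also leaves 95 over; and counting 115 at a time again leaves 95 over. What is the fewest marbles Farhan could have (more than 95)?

23440

N − 95 must be a common multiple of 667, 161, and 115.
667 = 23 × 29
161 = 7 × 23
115 = 5 × 23
LCM(667, 161, 115) = 5 × 7 × 23 × 29 = 23345.
Smallest N > 95 is LCM + 95 = 23345 + 95 = 23440.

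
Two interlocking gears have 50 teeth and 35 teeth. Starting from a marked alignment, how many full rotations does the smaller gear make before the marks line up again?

All finish a whole number of cycles simultaneously at t = LCM of the periods.
50 = 2 × 5^2
35 = 5 × 7
LCM(50, 35) = 2 × 5^2 × 7 = 350.
Rotations for period 35: 350 / 35 = 10.

10 rotations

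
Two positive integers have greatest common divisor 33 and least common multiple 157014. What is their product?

For any two positive integers, gcd × lcm = product = 33 × 157014 = 5181462.

5181462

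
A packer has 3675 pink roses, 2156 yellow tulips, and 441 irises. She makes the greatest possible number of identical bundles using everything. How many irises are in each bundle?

Number of bundles = gcd(3675, 2156, 441).
3675 = 3 × 5^2 × 7^2
2156 = 2^2 × 7^2 × 11
441 = 3^2 × 7^2
gcd(3675, 2156, 441) = 7^2 = 49.
irises per bundle = 441 / 49 = 9.

9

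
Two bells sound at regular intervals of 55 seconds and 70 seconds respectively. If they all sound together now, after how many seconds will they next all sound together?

They coincide at every common multiple of the periods; the first is the LCM.
55 = 5 × 11
70 = 2 × 5 × 7
LCM(55, 70) = 2 × 5 × 7 × 11 = 770.

770 seconds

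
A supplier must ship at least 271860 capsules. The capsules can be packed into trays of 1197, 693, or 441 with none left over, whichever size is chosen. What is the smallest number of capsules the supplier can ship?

276507

The number of capsules must be a common multiple of 1197, 693, and 441, so a multiple of their LCM.
1197 = 3^2 × 7 × 19
693 = 3^2 × 7 × 11
441 = 3^2 × 7^2
LCM(1197, 693, 441) = 3^2 × 7^2 × 11 × 19 = 92169.
Smallest multiple of 92169 that is ≥ 271860: ⌈271860/92169⌉ × 92169 = 3 × 92169 = 276507.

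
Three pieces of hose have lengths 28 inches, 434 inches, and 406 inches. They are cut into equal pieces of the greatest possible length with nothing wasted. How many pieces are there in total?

62

Piece length = gcd(28, 434, 406).
28 = 2^2 × 7
434 = 2 × 7 × 31
406 = 2 × 7 × 29
gcd(28, 434, 406) = 2 × 7 = 14.
Total pieces = 28/14 + 434/14 + 406/14 = 2 + 31 + 29 = 62.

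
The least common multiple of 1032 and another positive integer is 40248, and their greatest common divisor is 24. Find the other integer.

936

gcd × lcm = product of the two integers, so the other integer is (24 × 40248) / 1032 = 936.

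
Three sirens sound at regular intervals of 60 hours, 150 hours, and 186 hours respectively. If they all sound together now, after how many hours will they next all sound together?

9300 hours

They coincide at every common multiple of the periods; the first is the LCM.
60 = 2^2 × 3 × 5
150 = 2 × 3 × 5^2
186 = 2 × 3 × 31
LCM(60, 150, 186) = 2^2 × 3 × 5^2 × 31 = 9300.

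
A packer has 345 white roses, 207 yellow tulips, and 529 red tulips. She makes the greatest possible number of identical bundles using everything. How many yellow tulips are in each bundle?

9

Number of bundles = gcd(345, 207, 529).
345 = 3 × 5 × 23
207 = 3^2 × 23
529 = 23^2
gcd(345, 207, 529) = 23.
yellow tulips per bundle = 207 / 23 = 9.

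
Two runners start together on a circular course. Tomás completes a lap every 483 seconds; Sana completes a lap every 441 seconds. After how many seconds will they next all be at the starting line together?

10143 seconds

The first simultaneous occurrence is after LCM of the individual periods.
483 = 3 × 7 × 23
441 = 3^2 × 7^2
LCM(483, 441) = 3^2 × 7^2 × 23 = 10143.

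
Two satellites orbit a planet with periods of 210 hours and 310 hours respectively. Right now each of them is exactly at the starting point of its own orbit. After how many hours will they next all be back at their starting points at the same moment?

6510 hours

We need the least common multiple of the intervals.
210 = 2 × 3 × 5 × 7
310 = 2 × 5 × 31
LCM(210, 310) = 2 × 3 × 5 × 7 × 31 = 6510.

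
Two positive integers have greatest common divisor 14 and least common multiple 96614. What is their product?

1352596

For any two positive integers, gcd × lcm = product = 14 × 96614 = 1352596.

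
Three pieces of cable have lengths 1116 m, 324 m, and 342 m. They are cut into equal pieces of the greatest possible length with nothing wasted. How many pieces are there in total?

Piece length = gcd(1116, 324, 342).
1116 = 2^2 × 3^2 × 31
324 = 2^2 × 3^4
342 = 2 × 3^2 × 19
gcd(1116, 324, 342) = 2 × 3^2 = 18.
Total pieces = 1116/18 + 324/18 + 342/18 = 62 + 18 + 19 = 99.

99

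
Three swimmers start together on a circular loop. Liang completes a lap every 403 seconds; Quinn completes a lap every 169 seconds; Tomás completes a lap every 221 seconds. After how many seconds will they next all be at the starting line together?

89063 seconds

They coincide at every common multiple of the periods; the first is the LCM.
403 = 13 × 31
169 = 13^2
221 = 13 × 17
LCM(403, 169, 221) = 13^2 × 17 × 31 = 89063.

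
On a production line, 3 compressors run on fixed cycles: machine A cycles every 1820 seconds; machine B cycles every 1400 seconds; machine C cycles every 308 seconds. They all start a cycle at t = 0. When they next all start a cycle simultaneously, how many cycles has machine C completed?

They are all back at their starting positions together after one LCM of the periods.
1820 = 2^2 × 5 × 7 × 13
1400 = 2^3 × 5^2 × 7
308 = 2^2 × 7 × 11
LCM(1820, 1400, 308) = 2^3 × 5^2 × 7 × 11 × 13 = 200200.
Cycles for period 308: 200200 / 308 = 650.

650 cycles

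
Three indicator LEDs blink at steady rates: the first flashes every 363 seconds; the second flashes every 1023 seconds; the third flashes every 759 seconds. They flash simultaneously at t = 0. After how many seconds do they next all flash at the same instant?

The first simultaneous occurrence is after LCM of the individual periods.
363 = 3 × 11^2
1023 = 3 × 11 × 31
759 = 3 × 11 × 23
LCM(363, 1023, 759) = 3 × 11^2 × 23 × 31 = 258819.

258819 seconds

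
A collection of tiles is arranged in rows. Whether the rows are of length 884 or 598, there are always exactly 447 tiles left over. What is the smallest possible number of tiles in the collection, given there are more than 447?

20779

N − 447 must be a common multiple of 884 and 598.
884 = 2^2 × 13 × 17
598 = 2 × 13 × 23
LCM(884, 598) = 2^2 × 13 × 17 × 23 = 20332.
Smallest N > 447 is LCM + 447 = 20332 + 447 = 20779.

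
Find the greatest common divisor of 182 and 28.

182 = 2 × 7 × 13
28 = 2^2 × 7
gcd(182, 28) = 2 × 7 = 14.

14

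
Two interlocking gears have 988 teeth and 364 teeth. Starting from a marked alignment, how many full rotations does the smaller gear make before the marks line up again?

They are all back at their starting positions together after one LCM of the periods.
988 = 2^2 × 13 × 19
364 = 2^2 × 7 × 13
LCM(988, 364) = 2^2 × 7 × 13 × 19 = 6916.
Rotations for period 364: 6916 / 364 = 19.

19 rotations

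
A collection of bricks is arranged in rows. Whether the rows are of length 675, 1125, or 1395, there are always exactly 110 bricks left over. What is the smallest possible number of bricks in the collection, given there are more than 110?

104735

N − 110 must be a common multiple of 675, 1125, and 1395.
675 = 3^3 × 5^2
1125 = 3^2 × 5^3
1395 = 3^2 × 5 × 31
LCM(675, 1125, 1395) = 3^3 × 5^3 × 31 = 104625.
Smallest N > 110 is LCM + 110 = 104625 + 110 = 104735.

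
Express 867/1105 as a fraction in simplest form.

51/65

867 = 3 × 17^2
1105 = 5 × 13 × 17
gcd(867, 1105) = 17.
Divide numerator and denominator by 17: 867/1105 = 51/65.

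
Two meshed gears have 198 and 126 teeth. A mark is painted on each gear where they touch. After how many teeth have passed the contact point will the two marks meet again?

They coincide at every common multiple of the periods; the first is the LCM.
198 = 2 × 3^2 × 11
126 = 2 × 3^2 × 7
LCM(198, 126) = 2 × 3^2 × 7 × 11 = 1386.

1386 teeth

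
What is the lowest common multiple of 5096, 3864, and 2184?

351624

5096 = 2^3 × 7^2 × 13
3864 = 2^3 × 3 × 7 × 23
2184 = 2^3 × 3 × 7 × 13
LCM(5096, 3864, 2184) = 2^3 × 3 × 7^2 × 13 × 23 = 351624.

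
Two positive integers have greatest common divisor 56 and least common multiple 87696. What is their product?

4910976

For any two positive integers, gcd × lcm = product = 56 × 87696 = 4910976.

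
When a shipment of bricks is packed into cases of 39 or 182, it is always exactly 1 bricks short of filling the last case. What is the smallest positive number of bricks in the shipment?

545

Being 1 short of a full case of size k means N ≡ −1 (mod k), i.e. N + 1 is a multiple of each size.
39 = 3 × 13
182 = 2 × 7 × 13
LCM(39, 182) = 2 × 3 × 7 × 13 = 546.
Smallest positive N is 546 − 1 = 545.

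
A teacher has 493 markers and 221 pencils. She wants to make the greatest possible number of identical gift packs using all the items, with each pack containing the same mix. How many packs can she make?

17 packs

By the Euclidean algorithm:
493 = 2 × 221 + 51
221 = 4 × 51 + 17
51 = 3 × 17 + 0
gcd(493, 221) = 17.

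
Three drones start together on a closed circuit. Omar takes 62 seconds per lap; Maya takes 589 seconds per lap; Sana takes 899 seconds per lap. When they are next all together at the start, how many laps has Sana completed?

38 laps

All finish a whole number of cycles simultaneously at t = LCM of the periods.
62 = 2 × 31
589 = 19 × 31
899 = 29 × 31
LCM(62, 589, 899) = 2 × 19 × 29 × 31 = 34162.
Laps for period 899: 34162 / 899 = 38.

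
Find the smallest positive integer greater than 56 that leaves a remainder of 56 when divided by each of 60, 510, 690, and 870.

680396

N − 56 must be a common multiple of 60, 510, 690, and 870.
60 = 2^2 × 3 × 5
510 = 2 × 3 × 5 × 17
690 = 2 × 3 × 5 × 23
870 = 2 × 3 × 5 × 29
LCM(60, 510, 690, 870) = 2^2 × 3 × 5 × 17 × 23 × 29 = 680340.
Smallest N > 56 is LCM + 56 = 680340 + 56 = 680396.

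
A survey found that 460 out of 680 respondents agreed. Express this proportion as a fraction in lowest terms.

460 = 2^2 × 5 × 23
680 = 2^3 × 5 × 17
gcd(460, 680) = 2^2 × 5 = 20.
Divide numerator and denominator by 20: 460/680 = 23/34.

23/34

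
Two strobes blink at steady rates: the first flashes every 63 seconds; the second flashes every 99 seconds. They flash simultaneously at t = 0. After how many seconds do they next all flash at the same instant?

The first simultaneous occurrence is after LCM of the individual periods.
63 = 3^2 × 7
99 = 3^2 × 11
LCM(63, 99) = 3^2 × 7 × 11 = 693.

693 seconds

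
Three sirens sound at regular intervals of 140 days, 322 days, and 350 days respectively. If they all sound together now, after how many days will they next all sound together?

The first simultaneous occurrence is after LCM of the individual periods.
140 = 2^2 × 5 × 7
322 = 2 × 7 × 23
350 = 2 × 5^2 × 7
LCM(140, 322, 350) = 2^2 × 5^2 × 7 × 23 = 16100.

16100 days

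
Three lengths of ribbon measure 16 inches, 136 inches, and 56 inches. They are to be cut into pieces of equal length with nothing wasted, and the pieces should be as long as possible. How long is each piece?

8 inches

Each piece length must divide every original length, so the longest possible is gcd(16, 136, 56).
16 = 2^4
136 = 2^3 × 17
56 = 2^3 × 7
gcd(16, 136, 56) = 2^3 = 8.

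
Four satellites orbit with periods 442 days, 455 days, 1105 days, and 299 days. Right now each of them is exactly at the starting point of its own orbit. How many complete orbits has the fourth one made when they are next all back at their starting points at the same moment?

1190 orbits

They are all back at their starting positions together after one LCM of the periods.
442 = 2 × 13 × 17
455 = 5 × 7 × 13
1105 = 5 × 13 × 17
299 = 13 × 23
LCM(442, 455, 1105, 299) = 2 × 5 × 7 × 13 × 17 × 23 = 355810.
Orbits for period 299: 355810 / 299 = 1190.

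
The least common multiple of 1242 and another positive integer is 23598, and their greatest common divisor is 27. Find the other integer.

513

gcd × lcm = product of the two integers, so the other integer is (27 × 23598) / 1242 = 513.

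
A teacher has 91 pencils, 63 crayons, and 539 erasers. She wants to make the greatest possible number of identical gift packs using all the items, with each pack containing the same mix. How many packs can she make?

7 packs

The pack count must divide each quantity, so the greatest is gcd(91, 63, 539).
91 = 7 × 13
63 = 3^2 × 7
539 = 7^2 × 11
gcd(91, 63, 539) = 7.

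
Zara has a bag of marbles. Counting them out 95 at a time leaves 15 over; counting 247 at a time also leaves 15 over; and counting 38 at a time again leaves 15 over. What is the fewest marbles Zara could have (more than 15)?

2485

N − 15 must be a common multiple of 95, 247, and 38.
95 = 5 × 19
247 = 13 × 19
38 = 2 × 19
LCM(95, 247, 38) = 2 × 5 × 13 × 19 = 2470.
Smallest N > 15 is LCM + 15 = 2470 + 15 = 2485.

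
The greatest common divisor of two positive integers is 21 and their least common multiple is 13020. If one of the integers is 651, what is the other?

420

For two integers, gcd × lcm = product, so the other is (21 × 13020) / 651 = 273420 / 651 = 420.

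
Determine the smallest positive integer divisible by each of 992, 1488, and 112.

20832

992 = 2^5 × 31
1488 = 2^4 × 3 × 31
112 = 2^4 × 7
LCM(992, 1488, 112) = 2^5 × 3 × 7 × 31 = 20832.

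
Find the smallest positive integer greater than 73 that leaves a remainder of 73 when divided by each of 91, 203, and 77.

29102

N − 73 must be a common multiple of 91, 203, and 77.
91 = 7 × 13
203 = 7 × 29
77 = 7 × 11
LCM(91, 203, 77) = 7 × 11 × 13 × 29 = 29029.
Smallest N > 73 is LCM + 73 = 29029 + 73 = 29102.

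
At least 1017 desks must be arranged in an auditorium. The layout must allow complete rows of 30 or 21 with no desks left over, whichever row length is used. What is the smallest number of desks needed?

The number of desks must be a common multiple of 30 and 21, so a multiple of their LCM.
30 = 2 × 3 × 5
21 = 3 × 7
LCM(30, 21) = 2 × 3 × 5 × 7 = 210.
Smallest multiple of 210 that is ≥ 1017: ⌈1017/210⌉ × 210 = 5 × 210 = 1050.

1050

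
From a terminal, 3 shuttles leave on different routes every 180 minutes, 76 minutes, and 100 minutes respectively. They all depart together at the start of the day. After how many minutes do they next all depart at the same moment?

We need the least common multiple of the intervals.
180 = 2^2 × 3^2 × 5
76 = 2^2 × 19
100 = 2^2 × 5^2
LCM(180, 76, 100) = 2^2 × 3^2 × 5^2 × 19 = 17100.

17100 minutes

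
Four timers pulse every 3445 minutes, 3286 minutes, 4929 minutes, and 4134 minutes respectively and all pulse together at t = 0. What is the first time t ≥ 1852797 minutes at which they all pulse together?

1922310 minutes

Joint pulses occur at multiples of LCM(3445, 3286, 4929, 4134).
3445 = 5 × 13 × 53
3286 = 2 × 31 × 53
4929 = 3 × 31 × 53
4134 = 2 × 3 × 13 × 53
LCM(3445, 3286, 4929, 4134) = 2 × 3 × 5 × 13 × 31 × 53 = 640770.
Smallest multiple of 640770 that is ≥ 1852797: ⌈1852797/640770⌉ × 640770 = 3 × 640770 = 1922310.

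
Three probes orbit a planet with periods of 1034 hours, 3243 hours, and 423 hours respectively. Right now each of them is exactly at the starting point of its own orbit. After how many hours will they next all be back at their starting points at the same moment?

They coincide at every common multiple of the periods; the first is the LCM.
1034 = 2 × 11 × 47
3243 = 3 × 23 × 47
423 = 3^2 × 47
LCM(1034, 3243, 423) = 2 × 3^2 × 11 × 23 × 47 = 214038.

214038 hours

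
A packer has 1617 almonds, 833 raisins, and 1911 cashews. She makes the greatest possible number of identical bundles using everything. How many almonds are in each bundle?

33

Number of bundles = gcd(1617, 833, 1911).
1617 = 3 × 7^2 × 11
833 = 7^2 × 17
1911 = 3 × 7^2 × 13
gcd(1617, 833, 1911) = 7^2 = 49.
almonds per bundle = 1617 / 49 = 33.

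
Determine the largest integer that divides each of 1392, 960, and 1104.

48

1392 = 2^4 × 3 × 29
960 = 2^6 × 3 × 5
1104 = 2^4 × 3 × 23
gcd(1392, 960, 1104) = 2^4 × 3 = 48.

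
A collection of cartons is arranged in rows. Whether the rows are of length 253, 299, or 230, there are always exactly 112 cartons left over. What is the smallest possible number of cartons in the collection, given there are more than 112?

N − 112 must be a common multiple of 253, 299, and 230.
253 = 11 × 23
299 = 13 × 23
230 = 2 × 5 × 23
LCM(253, 299, 230) = 2 × 5 × 11 × 13 × 23 = 32890.
Smallest N > 112 is LCM + 112 = 32890 + 112 = 33002.

33002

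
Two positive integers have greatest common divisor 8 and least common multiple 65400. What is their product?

523200

For any two positive integers, gcd × lcm = product = 8 × 65400 = 523200.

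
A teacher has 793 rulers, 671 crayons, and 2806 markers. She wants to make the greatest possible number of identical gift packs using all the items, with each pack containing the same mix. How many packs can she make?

The pack count must divide each quantity, so the greatest is gcd(793, 671, 2806).
793 = 13 × 61
671 = 11 × 61
2806 = 2 × 23 × 61
gcd(793, 671, 2806) = 61.

61 packs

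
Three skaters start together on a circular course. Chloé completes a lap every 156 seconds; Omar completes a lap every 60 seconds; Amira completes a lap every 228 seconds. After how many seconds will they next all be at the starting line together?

14820 seconds

They coincide at every common multiple of the periods; the first is the LCM.
156 = 2^2 × 3 × 13
60 = 2^2 × 3 × 5
228 = 2^2 × 3 × 19
LCM(156, 60, 228) = 2^2 × 3 × 5 × 13 × 19 = 14820.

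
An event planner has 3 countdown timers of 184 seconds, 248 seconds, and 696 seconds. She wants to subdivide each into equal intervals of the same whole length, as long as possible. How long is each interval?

The interval must divide each timer length; the longest such is the gcd.
184 = 2^3 × 23
248 = 2^3 × 31
696 = 2^3 × 3 × 29
gcd(184, 248, 696) = 2^3 = 8.

8 seconds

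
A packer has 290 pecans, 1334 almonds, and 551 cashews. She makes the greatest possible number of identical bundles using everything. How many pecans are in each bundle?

Number of bundles = gcd(290, 1334, 551).
290 = 2 × 5 × 29
1334 = 2 × 23 × 29
551 = 19 × 29
gcd(290, 1334, 551) = 29.
pecans per bundle = 290 / 29 = 10.

10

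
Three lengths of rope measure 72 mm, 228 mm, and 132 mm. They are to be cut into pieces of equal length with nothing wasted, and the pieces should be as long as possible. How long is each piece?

Each piece length must divide every original length, so the longest possible is gcd(72, 228, 132).
72 = 2^3 × 3^2
228 = 2^2 × 3 × 19
132 = 2^2 × 3 × 11
gcd(72, 228, 132) = 2^2 × 3 = 12.

12 mm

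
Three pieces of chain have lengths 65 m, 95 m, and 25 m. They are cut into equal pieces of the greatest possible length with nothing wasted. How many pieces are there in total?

37

Piece length = gcd(65, 95, 25).
65 = 5 × 13
95 = 5 × 19
25 = 5^2
gcd(65, 95, 25) = 5.
Total pieces = 65/5 + 95/5 + 25/5 = 13 + 19 + 5 = 37.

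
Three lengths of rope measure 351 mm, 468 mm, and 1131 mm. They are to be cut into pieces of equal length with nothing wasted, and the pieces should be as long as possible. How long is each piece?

Each piece length must divide every original length, so the longest possible is gcd(351, 468, 1131).
351 = 3^3 × 13
468 = 2^2 × 3^2 × 13
1131 = 3 × 13 × 29
gcd(351, 468, 1131) = 3 × 13 = 39.

39 mm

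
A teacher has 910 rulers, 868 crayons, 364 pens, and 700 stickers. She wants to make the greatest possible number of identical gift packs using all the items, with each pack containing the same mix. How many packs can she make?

The pack count must divide each quantity, so the greatest is gcd(910, 868, 364, 700).
910 = 2 × 5 × 7 × 13
868 = 2^2 × 7 × 31
364 = 2^2 × 7 × 13
700 = 2^2 × 5^2 × 7
gcd(910, 868, 364, 700) = 2 × 7 = 14.

14 packs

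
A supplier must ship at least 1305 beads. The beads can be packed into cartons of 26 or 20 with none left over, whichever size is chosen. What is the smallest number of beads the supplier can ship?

1560

The number of beads must be a common multiple of 26 and 20, so a multiple of their LCM.
26 = 2 × 13
20 = 2^2 × 5
LCM(26, 20) = 2^2 × 5 × 13 = 260.
Smallest multiple of 260 that is ≥ 1305: ⌈1305/260⌉ × 260 = 6 × 260 = 1560.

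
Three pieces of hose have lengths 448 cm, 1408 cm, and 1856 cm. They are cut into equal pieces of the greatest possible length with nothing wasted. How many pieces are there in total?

Piece length = gcd(448, 1408, 1856).
448 = 2^6 × 7
1408 = 2^7 × 11
1856 = 2^6 × 29
gcd(448, 1408, 1856) = 2^6 = 64.
Total pieces = 448/64 + 1408/64 + 1856/64 = 7 + 22 + 29 = 58.

58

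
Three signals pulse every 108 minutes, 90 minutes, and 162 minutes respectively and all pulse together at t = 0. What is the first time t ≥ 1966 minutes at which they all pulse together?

3240 minutes

Joint pulses occur at multiples of LCM(108, 90, 162).
108 = 2^2 × 3^3
90 = 2 × 3^2 × 5
162 = 2 × 3^4
LCM(108, 90, 162) = 2^2 × 3^4 × 5 = 1620.
Smallest multiple of 1620 that is ≥ 1966: ⌈1966/1620⌉ × 1620 = 2 × 1620 = 3240.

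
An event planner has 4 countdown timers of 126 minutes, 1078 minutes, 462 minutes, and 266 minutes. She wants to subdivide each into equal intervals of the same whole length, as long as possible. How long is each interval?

14 minutes

The interval must divide each timer length; the longest such is the gcd.
126 = 2 × 3^2 × 7
1078 = 2 × 7^2 × 11
462 = 2 × 3 × 7 × 11
266 = 2 × 7 × 19
gcd(126, 1078, 462, 266) = 2 × 7 = 14.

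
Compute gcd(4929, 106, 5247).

4929 = 3 × 31 × 53
106 = 2 × 53
5247 = 3^2 × 11 × 53
gcd(4929, 106, 5247) = 53.

53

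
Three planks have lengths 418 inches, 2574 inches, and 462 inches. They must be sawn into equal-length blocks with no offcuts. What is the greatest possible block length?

22 inches

The block length must divide every plank, so the greatest is gcd(418, 2574, 462).
418 = 2 × 11 × 19
2574 = 2 × 3^2 × 11 × 13
462 = 2 × 3 × 7 × 11
gcd(418, 2574, 462) = 2 × 11 = 22.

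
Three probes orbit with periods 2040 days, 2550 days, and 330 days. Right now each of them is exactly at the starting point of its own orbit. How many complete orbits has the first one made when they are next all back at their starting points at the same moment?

55 orbits

They are all back at their starting positions together after one LCM of the periods.
2040 = 2^3 × 3 × 5 × 17
2550 = 2 × 3 × 5^2 × 17
330 = 2 × 3 × 5 × 11
LCM(2040, 2550, 330) = 2^3 × 3 × 5^2 × 11 × 17 = 112200.
Orbits for period 2040: 112200 / 2040 = 55.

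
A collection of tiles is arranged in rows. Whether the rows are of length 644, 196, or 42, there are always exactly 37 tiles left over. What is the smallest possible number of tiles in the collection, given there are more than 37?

N − 37 must be a common multiple of 644, 196, and 42.
644 = 2^2 × 7 × 23
196 = 2^2 × 7^2
42 = 2 × 3 × 7
LCM(644, 196, 42) = 2^2 × 3 × 7^2 × 23 = 13524.
Smallest N > 37 is LCM + 37 = 13524 + 37 = 13561.

13561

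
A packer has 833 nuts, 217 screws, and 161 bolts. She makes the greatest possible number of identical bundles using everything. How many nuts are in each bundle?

Number of bundles = gcd(833, 217, 161).
833 = 7^2 × 17
217 = 7 × 31
161 = 7 × 23
gcd(833, 217, 161) = 7.
nuts per bundle = 833 / 7 = 119.

119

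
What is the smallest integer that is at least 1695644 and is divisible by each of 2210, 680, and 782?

1829880

The integer must be a common multiple of 2210, 680, and 782, so a multiple of their LCM.
2210 = 2 × 5 × 13 × 17
680 = 2^3 × 5 × 17
782 = 2 × 17 × 23
LCM(2210, 680, 782) = 2^3 × 5 × 13 × 17 × 23 = 203320.
Smallest multiple of 203320 that is ≥ 1695644: ⌈1695644/203320⌉ × 203320 = 9 × 203320 = 1829880.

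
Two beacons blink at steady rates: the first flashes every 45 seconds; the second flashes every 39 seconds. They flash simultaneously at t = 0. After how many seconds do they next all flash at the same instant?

We need the least common multiple of the intervals.
45 = 3^2 × 5
39 = 3 × 13
LCM(45, 39) = 3^2 × 5 × 13 = 585.

585 seconds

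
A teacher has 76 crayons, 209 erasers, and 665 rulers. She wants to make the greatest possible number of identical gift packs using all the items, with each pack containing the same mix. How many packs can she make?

19 packs

The pack count must divide each quantity, so the greatest is gcd(76, 209, 665).
76 = 2^2 × 19
209 = 11 × 19
665 = 5 × 7 × 19
gcd(76, 209, 665) = 19.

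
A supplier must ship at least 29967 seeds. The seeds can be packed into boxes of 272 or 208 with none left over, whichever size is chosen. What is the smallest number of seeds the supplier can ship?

31824

The number of seeds must be a common multiple of 272 and 208, so a multiple of their LCM.
272 = 2^4 × 17
208 = 2^4 × 13
LCM(272, 208) = 2^4 × 13 × 17 = 3536.
Smallest multiple of 3536 that is ≥ 29967: ⌈29967/3536⌉ × 3536 = 9 × 3536 = 31824.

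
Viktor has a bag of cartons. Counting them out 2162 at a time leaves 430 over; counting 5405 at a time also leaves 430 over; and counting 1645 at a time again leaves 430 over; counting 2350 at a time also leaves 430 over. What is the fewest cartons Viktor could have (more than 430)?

N − 430 must be a common multiple of 2162, 5405, 1645, and 2350.
2162 = 2 × 23 × 47
5405 = 5 × 23 × 47
1645 = 5 × 7 × 47
2350 = 2 × 5^2 × 47
LCM(2162, 5405, 1645, 2350) = 2 × 5^2 × 7 × 23 × 47 = 378350.
Smallest N > 430 is LCM + 430 = 378350 + 430 = 378780.

378780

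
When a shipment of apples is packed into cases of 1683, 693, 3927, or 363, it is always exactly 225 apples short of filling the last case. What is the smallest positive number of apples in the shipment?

129366

Being 225 short of a full case of size k means N ≡ −225 (mod k), i.e. N + 225 is a multiple of each size.
1683 = 3^2 × 11 × 17
693 = 3^2 × 7 × 11
3927 = 3 × 7 × 11 × 17
363 = 3 × 11^2
LCM(1683, 693, 3927, 363) = 3^2 × 7 × 11^2 × 17 = 129591.
Smallest positive N is 129591 − 225 = 129366.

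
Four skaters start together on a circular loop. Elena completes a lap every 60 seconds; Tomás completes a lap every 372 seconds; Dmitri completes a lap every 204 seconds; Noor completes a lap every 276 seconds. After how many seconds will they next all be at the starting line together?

727260 seconds

The first simultaneous occurrence is after LCM of the individual periods.
60 = 2^2 × 3 × 5
372 = 2^2 × 3 × 31
204 = 2^2 × 3 × 17
276 = 2^2 × 3 × 23
LCM(60, 372, 204, 276) = 2^2 × 3 × 5 × 17 × 23 × 31 = 727260.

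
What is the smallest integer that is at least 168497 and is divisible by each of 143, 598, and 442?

The integer must be a common multiple of 143, 598, and 442, so a multiple of their LCM.
143 = 11 × 13
598 = 2 × 13 × 23
442 = 2 × 13 × 17
LCM(143, 598, 442) = 2 × 11 × 13 × 17 × 23 = 111826.
Smallest multiple of 111826 that is ≥ 168497: ⌈168497/111826⌉ × 111826 = 2 × 111826 = 223652.

223652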